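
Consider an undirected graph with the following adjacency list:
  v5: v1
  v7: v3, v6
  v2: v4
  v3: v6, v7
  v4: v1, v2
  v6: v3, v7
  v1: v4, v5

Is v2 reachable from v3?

Explore from v3.
Distance 1: reach v6, v7.
The search is exhausted without reaching v2; it lies in a different component.

No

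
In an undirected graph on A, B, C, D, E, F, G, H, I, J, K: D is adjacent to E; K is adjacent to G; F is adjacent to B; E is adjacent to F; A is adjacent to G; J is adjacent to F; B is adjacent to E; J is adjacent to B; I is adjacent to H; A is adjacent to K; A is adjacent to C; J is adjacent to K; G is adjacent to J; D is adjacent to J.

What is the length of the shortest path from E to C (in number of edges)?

5

Distance 0: E.
Distance 1: B, D, F.
Distance 2: J.
Distance 3: G, K.
Distance 4: A.
Distance 5: C — contains C.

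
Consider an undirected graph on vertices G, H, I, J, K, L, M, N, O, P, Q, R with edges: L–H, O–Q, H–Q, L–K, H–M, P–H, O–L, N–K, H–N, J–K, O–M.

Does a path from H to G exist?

Explore from H.
Distance 1: reach L, M, N, P, Q.
Distance 2: reach K, O.
Distance 3: reach J.
The search is exhausted without reaching G; it lies in a different component.

No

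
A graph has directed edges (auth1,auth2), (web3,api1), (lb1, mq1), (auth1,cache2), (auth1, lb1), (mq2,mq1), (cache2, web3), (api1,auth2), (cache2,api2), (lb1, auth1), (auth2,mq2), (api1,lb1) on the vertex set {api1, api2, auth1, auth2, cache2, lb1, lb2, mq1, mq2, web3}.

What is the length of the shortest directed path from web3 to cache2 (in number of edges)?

4

Distance 0: web3.
Distance 1: api1.
Distance 2: auth2, lb1.
Distance 3: auth1, mq1, mq2.
Distance 4: cache2 — contains cache2.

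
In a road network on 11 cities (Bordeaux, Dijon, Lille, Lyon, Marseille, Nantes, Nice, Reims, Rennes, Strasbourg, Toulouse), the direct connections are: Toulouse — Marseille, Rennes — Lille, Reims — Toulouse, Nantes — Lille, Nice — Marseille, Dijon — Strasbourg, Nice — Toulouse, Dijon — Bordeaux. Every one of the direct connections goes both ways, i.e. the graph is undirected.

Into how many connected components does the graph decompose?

From Bordeaux: component {Bordeaux, Dijon, Strasbourg}.
From Lille: component {Lille, Nantes, Rennes}.
From Lyon: component {Lyon}.
From Marseille: component {Marseille, Nice, Reims, Toulouse}.
That's 4 components.

4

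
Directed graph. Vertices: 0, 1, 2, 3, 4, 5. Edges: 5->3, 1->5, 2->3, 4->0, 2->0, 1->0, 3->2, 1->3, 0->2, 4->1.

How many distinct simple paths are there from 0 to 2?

0→2

1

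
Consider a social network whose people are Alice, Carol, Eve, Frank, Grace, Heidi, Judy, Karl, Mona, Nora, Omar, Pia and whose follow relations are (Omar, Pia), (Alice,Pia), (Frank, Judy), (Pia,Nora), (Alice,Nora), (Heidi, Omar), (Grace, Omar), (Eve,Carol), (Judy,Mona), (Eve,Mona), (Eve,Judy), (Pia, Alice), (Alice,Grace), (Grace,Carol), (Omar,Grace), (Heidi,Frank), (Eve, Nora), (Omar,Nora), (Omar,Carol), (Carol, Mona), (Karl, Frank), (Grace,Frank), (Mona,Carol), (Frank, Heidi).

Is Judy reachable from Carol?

No

Explore from Carol.
Distance 1: reach Mona.
The search from Carol is exhausted; no directed path reaches Judy.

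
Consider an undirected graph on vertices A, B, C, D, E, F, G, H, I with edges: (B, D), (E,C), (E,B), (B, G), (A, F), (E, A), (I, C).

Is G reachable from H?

H has no edges, so nothing is reachable from it.

No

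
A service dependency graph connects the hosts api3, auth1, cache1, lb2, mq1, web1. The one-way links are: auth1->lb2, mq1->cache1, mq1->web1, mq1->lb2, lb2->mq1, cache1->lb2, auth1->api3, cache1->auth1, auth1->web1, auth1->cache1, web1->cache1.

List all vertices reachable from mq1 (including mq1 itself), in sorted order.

api3, auth1, cache1, lb2, mq1, web1

Start at mq1.
Its neighbours: cache1, lb2, web1.
Then their neighbours: auth1.
Then next layer: api3.
Every vertex is now reached.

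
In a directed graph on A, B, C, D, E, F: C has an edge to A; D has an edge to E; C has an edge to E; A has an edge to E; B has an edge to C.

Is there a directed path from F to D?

No

F has no outgoing edges, so nothing is reachable from it.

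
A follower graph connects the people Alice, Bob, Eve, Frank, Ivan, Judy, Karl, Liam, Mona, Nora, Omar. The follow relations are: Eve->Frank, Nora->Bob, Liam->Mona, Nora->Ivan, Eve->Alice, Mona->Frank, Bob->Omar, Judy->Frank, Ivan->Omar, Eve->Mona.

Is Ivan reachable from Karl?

No

Karl has no outgoing edges, so nothing is reachable from it.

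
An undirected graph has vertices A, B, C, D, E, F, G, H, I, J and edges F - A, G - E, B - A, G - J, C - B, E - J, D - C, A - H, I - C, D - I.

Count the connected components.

From A: component {A, B, C, D, F, H, I}.
From E: component {E, G, J}.
That's 2 components.

2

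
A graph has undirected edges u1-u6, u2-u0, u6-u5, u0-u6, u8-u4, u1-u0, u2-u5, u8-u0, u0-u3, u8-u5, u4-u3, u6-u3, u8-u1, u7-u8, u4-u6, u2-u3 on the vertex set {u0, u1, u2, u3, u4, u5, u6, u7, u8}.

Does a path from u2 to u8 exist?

Yes

Explore from u2.
Distance 1: reach u0, u3, u5.
Distance 2: reach u1, u4, u6, u8.
Found u8.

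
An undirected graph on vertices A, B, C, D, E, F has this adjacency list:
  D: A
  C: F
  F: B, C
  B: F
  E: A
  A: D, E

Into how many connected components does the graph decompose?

2

From A: component {A, D, E}.
From B: component {B, C, F}.
That's 2 components.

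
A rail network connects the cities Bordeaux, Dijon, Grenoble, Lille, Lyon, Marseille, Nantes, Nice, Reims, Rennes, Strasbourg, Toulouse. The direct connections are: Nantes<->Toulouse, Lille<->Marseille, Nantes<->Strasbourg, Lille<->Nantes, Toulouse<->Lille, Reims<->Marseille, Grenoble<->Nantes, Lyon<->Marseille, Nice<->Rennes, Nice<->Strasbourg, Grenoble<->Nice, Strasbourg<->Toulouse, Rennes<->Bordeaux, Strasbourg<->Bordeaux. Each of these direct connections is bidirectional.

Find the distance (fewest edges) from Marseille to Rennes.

5

Distance 0: Marseille.
Distance 1: Lille, Lyon, Reims.
Distance 2: Nantes, Toulouse.
Distance 3: Grenoble, Strasbourg.
Distance 4: Bordeaux, Nice.
Distance 5: Rennes — contains Rennes.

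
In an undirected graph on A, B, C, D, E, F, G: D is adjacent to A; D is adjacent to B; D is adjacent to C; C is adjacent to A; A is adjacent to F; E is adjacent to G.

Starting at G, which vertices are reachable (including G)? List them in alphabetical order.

E, G

Start at G.
Its neighbours: E.
Nothing further is reachable.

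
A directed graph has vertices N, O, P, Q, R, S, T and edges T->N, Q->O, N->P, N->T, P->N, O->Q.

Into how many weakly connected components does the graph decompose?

From N: component {N, P, T}.
From O: component {O, Q}.
From R: component {R}.
From S: component {S}.
That's 4 components.

4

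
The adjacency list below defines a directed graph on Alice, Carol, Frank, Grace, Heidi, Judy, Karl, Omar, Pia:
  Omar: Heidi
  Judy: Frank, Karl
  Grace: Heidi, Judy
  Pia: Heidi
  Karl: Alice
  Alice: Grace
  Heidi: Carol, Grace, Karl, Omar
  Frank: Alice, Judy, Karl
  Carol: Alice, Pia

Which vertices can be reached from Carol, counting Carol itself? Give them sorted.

Start at Carol.
Its neighbours: Alice, Pia.
Then their neighbours: Grace, Heidi.
Then next layer: Judy, Karl, Omar.
Then next layer: Frank.
Every vertex is now reached.

Alice, Carol, Frank, Grace, Heidi, Judy, Karl, Omar, Pia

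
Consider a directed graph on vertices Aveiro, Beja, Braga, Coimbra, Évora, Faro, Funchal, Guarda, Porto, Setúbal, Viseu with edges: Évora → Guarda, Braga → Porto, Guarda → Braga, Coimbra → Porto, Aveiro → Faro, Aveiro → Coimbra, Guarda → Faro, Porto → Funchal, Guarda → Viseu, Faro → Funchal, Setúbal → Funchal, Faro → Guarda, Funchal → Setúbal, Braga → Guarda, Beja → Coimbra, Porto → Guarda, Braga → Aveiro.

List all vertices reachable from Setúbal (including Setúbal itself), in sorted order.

Funchal, Setúbal

Start at Setúbal.
Its neighbours: Funchal.
Nothing further is reachable.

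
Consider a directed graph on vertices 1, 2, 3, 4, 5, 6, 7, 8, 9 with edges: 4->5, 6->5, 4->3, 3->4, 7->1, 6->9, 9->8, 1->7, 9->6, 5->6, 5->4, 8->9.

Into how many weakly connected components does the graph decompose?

From 1: component {1, 7}.
From 2: component {2}.
From 3: component {3, 4, 5, 6, 8, 9}.
That's 3 components.

3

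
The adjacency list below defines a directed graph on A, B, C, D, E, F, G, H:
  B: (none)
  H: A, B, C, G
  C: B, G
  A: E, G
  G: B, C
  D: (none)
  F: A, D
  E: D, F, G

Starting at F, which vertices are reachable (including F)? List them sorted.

Start at F.
Its neighbours: A, D.
Then their neighbours: E, G.
Then next layer: B, C.
Nothing further is reachable.

A, B, C, D, E, F, G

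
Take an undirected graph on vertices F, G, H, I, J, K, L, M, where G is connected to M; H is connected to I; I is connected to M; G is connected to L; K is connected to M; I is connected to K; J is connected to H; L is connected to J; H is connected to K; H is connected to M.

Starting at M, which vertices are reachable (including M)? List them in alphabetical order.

G, H, I, J, K, L, M

Start at M.
Its neighbours: G, H, I, K.
Then their neighbours: J, L.
Nothing further is reachable.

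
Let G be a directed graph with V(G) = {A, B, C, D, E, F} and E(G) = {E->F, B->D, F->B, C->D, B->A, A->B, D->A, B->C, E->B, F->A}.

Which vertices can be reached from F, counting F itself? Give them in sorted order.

Start at F.
Its neighbours: A, B.
Then their neighbours: C, D.
Nothing further is reachable.

A, B, C, D, F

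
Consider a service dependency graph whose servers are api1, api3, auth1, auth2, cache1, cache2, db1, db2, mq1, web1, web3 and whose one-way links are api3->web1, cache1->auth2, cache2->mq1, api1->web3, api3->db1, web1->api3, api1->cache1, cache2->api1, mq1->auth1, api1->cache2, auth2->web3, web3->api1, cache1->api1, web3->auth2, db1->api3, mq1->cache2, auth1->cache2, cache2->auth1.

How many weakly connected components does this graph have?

3

From api1: component {api1, auth1, auth2, cache1, cache2, mq1, web3}.
From api3: component {api3, db1, web1}.
From db2: component {db2}.
That's 3 components.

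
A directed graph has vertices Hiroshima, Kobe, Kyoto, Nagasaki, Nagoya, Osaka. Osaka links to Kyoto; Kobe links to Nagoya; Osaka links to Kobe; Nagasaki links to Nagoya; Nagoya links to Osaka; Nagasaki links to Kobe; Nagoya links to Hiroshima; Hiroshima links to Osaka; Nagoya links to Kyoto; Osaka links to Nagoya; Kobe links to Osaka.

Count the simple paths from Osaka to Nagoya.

2

Osaka→Kobe→Nagoya
Osaka→Nagoya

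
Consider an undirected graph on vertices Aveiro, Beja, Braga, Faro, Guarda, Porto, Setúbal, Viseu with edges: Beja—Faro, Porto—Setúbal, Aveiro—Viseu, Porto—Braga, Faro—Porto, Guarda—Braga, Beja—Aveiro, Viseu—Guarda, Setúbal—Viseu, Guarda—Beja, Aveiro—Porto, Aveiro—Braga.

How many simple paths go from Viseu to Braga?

15

Viseu–Aveiro–Beja–Faro–Porto–Braga
Viseu–Aveiro–Beja–Guarda–Braga
Viseu–Aveiro–Braga
Viseu–Aveiro–Porto–Braga
Viseu–Aveiro–Porto–Faro–Beja–Guarda–Braga
Viseu–Guarda–Beja–Aveiro–Braga
Viseu–Guarda–Beja–Aveiro–Porto–Braga
Viseu–Guarda–Beja–Faro–Porto–Aveiro–Braga
Viseu–Guarda–Beja–Faro–Porto–Braga
Viseu–Guarda–Braga
Viseu–Setúbal–Porto–Aveiro–Beja–Guarda–Braga
Viseu–Setúbal–Porto–Aveiro–Braga
Viseu–Setúbal–Porto–Braga
Viseu–Setúbal–Porto–Faro–Beja–Aveiro–Braga
Viseu–Setúbal–Porto–Faro–Beja–Guarda–Braga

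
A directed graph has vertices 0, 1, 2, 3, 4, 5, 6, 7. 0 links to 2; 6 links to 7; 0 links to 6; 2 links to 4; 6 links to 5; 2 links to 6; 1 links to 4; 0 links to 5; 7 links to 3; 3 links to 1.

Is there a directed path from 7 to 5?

Explore from 7.
Distance 1: reach 3.
Distance 2: reach 1.
Distance 3: reach 4.
The search from 7 is exhausted; no directed path reaches 5.

No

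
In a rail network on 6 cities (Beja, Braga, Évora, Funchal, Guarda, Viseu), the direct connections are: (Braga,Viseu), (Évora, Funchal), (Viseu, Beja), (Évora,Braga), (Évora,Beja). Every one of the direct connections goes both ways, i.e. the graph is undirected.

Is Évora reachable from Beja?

Yes

Explore from Beja.
Distance 1: reach Évora, Viseu.
Found Évora.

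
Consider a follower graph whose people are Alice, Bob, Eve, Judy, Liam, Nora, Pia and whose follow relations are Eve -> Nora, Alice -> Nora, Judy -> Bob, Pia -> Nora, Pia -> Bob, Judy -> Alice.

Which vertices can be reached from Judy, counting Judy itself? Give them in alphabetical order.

Alice, Bob, Judy, Nora

Start at Judy.
Its neighbours: Alice, Bob.
Then their neighbours: Nora.
Nothing further is reachable.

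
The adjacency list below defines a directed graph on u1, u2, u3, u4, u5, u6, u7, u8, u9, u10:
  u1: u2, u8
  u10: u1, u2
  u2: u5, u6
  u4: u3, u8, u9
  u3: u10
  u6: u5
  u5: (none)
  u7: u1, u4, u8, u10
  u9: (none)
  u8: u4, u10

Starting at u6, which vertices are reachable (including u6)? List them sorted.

Start at u6.
Its neighbours: u5.
Nothing further is reachable.

u5, u6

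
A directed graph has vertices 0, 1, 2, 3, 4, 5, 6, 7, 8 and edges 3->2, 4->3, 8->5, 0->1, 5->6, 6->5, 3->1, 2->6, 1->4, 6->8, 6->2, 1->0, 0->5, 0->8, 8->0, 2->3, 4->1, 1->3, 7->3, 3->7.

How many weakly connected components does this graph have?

From 0: component {0, 1, 2, 3, 4, 5, 6, 7, 8}.
That's 1 component.

1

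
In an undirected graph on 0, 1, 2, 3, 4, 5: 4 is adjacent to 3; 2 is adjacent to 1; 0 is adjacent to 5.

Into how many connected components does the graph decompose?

From 0: component {0, 5}.
From 1: component {1, 2}.
From 3: component {3, 4}.
That's 3 components.

3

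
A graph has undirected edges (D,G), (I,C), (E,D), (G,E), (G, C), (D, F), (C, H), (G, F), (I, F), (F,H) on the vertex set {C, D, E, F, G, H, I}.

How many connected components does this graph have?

From C: component {C, D, E, F, G, H, I}.
That's 1 component.

1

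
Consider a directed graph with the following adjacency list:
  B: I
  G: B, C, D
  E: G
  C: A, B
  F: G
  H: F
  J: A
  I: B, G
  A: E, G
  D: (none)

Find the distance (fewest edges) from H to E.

5

Distance 0: H.
Distance 1: F.
Distance 2: G.
Distance 3: B, C, D.
Distance 4: A, I.
Distance 5: E — contains E.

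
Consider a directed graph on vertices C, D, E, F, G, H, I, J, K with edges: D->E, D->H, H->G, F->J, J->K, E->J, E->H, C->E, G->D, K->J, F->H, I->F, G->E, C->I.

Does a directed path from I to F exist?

Explore from I.
Distance 1: reach F.
Found F.

Yes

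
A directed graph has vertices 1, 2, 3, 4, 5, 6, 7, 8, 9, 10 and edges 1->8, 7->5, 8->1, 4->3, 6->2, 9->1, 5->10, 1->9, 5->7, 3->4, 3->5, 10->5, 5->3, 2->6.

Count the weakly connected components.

From 1: component {1, 8, 9}.
From 2: component {2, 6}.
From 3: component {3, 4, 5, 7, 10}.
That's 3 components.

3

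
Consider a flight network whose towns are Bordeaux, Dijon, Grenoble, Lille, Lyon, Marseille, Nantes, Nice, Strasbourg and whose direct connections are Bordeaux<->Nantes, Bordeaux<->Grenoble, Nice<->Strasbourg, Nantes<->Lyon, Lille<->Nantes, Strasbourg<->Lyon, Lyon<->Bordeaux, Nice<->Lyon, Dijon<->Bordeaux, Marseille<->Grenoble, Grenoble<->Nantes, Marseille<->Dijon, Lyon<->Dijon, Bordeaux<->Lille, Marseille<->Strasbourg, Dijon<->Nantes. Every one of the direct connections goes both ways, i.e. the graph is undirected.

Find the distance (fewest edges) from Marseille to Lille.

Distance 0: Marseille.
Distance 1: Dijon, Grenoble, Strasbourg.
Distance 2: Bordeaux, Lyon, Nantes, Nice.
Distance 3: Lille — contains Lille.

3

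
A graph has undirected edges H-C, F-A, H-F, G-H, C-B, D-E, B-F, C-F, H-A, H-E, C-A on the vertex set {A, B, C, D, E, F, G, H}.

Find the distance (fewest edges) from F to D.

3

Distance 0: F.
Distance 1: A, B, C, H.
Distance 2: E, G.
Distance 3: D — contains D.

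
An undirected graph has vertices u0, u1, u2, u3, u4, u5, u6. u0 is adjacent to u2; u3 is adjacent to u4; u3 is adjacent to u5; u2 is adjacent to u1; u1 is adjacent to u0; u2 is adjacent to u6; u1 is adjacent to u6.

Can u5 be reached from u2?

No

Explore from u2.
Distance 1: reach u0, u1, u6.
The search is exhausted without reaching u5; it lies in a different component.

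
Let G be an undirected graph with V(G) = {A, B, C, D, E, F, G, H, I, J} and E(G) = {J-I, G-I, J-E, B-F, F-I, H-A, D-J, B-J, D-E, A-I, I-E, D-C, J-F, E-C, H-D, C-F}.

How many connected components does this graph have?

From A: component {A, B, C, D, E, F, G, H, I, J}.
That's 1 component.

1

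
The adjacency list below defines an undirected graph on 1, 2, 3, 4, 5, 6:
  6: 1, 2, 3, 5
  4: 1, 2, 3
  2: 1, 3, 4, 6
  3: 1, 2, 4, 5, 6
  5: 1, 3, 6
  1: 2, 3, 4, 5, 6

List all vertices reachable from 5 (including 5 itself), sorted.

Start at 5.
Its neighbours: 1, 3, 6.
Then their neighbours: 2, 4.
Every vertex is now reached.

1, 2, 3, 4, 5, 6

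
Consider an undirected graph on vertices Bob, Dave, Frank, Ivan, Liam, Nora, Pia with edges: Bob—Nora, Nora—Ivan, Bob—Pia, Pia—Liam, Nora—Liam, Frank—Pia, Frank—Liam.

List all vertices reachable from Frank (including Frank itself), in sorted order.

Start at Frank.
Its neighbours: Liam, Pia.
Then their neighbours: Bob, Nora.
Then next layer: Ivan.
Nothing further is reachable.

Bob, Frank, Ivan, Liam, Nora, Pia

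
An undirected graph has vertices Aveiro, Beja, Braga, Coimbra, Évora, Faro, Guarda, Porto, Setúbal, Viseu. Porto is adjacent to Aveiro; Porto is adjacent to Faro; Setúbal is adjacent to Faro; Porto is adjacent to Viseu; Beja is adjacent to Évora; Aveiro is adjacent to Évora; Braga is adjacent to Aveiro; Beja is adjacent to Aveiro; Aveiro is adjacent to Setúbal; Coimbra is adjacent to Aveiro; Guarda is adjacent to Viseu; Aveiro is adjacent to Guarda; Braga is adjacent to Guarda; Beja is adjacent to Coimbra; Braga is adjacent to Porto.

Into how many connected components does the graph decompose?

From Aveiro: component {Aveiro, Beja, Braga, Coimbra, Évora, Faro, Guarda, Porto, Setúbal, Viseu}.
That's 1 component.

1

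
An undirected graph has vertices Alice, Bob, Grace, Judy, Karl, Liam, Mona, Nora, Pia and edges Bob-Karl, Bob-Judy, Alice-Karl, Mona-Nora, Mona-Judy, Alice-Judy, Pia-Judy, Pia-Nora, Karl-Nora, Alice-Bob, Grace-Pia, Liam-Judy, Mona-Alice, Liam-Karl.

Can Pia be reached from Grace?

Explore from Grace.
Distance 1: reach Pia.
Found Pia.

Yes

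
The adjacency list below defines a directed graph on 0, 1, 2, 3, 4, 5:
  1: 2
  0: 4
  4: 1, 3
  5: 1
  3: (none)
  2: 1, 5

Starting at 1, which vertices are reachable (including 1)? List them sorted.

1, 2, 5

Start at 1.
Its neighbours: 2.
Then their neighbours: 5.
Nothing further is reachable.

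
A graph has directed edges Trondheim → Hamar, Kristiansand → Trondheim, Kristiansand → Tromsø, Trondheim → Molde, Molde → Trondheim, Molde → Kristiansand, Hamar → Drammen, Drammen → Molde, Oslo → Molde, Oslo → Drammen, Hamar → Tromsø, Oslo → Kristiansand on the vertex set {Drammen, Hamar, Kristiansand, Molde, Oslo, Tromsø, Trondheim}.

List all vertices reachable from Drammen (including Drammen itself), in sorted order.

Drammen, Hamar, Kristiansand, Molde, Tromsø, Trondheim

Start at Drammen.
Its neighbours: Molde.
Then their neighbours: Kristiansand, Trondheim.
Then next layer: Hamar, Tromsø.
Nothing further is reachable.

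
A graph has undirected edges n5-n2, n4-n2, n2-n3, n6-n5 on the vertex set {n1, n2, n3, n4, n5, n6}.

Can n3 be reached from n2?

Explore from n2.
Distance 1: reach n3, n4, n5.
Found n3.

Yes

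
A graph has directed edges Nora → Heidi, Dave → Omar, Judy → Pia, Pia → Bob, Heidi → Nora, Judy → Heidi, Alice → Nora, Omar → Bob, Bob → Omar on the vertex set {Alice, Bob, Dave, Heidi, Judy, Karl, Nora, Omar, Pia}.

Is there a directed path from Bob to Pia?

Explore from Bob.
Distance 1: reach Omar.
The search from Bob is exhausted; no directed path reaches Pia.

No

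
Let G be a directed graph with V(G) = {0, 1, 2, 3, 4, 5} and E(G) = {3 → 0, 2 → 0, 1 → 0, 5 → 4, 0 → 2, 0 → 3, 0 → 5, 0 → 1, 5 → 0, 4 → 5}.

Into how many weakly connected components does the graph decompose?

1

From 0: component {0, 1, 2, 3, 4, 5}.
That's 1 component.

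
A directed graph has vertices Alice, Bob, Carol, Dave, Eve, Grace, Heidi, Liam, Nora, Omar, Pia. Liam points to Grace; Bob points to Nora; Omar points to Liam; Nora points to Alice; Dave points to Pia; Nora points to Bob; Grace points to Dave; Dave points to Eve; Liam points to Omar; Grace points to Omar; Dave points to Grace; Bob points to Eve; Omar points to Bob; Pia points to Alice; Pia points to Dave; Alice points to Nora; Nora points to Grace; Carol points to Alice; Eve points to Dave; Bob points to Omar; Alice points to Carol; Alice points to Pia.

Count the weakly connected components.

2

From Alice: component {Alice, Bob, Carol, Dave, Eve, Grace, Liam, Nora, Omar, Pia}.
From Heidi: component {Heidi}.
That's 2 components.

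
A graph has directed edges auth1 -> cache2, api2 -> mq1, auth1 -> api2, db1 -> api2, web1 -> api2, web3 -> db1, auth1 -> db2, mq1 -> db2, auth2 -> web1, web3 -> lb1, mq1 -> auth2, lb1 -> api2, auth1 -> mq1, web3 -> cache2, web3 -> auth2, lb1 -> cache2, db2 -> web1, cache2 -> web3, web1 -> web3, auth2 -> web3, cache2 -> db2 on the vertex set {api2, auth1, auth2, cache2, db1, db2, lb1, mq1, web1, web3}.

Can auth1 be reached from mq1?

Explore from mq1.
Distance 1: reach auth2, db2.
Distance 2: reach web1, web3.
Distance 3: reach api2, cache2, db1, lb1.
The search from mq1 is exhausted; no directed path reaches auth1.

No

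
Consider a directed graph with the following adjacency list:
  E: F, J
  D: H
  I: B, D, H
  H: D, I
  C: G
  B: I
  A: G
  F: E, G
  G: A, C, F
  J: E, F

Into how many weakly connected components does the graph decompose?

2

From A: component {A, C, E, F, G, J}.
From B: component {B, D, H, I}.
That's 2 components.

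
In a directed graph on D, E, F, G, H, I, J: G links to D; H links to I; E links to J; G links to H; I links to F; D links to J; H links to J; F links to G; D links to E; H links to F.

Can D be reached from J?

No

J has no outgoing edges, so nothing is reachable from it.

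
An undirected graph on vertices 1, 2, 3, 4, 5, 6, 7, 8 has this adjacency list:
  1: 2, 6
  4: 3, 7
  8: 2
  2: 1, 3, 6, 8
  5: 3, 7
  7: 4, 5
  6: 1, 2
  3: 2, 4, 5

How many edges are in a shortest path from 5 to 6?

3

Distance 0: 5.
Distance 1: 3, 7.
Distance 2: 2, 4.
Distance 3: 1, 6, 8 — contains 6.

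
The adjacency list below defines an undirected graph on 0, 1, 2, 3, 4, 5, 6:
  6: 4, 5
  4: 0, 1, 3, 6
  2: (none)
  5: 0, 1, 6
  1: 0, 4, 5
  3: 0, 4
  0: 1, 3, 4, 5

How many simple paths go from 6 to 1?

6–4–0–1
6–4–0–5–1
6–4–1
6–4–3–0–1
6–4–3–0–5–1
6–5–0–1
6–5–0–3–4–1
6–5–0–4–1
6–5–1

9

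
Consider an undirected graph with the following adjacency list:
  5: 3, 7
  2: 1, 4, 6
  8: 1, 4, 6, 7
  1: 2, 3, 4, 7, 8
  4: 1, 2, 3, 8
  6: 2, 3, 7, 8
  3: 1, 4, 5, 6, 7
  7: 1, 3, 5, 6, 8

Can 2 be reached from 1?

Yes

Explore from 1.
Distance 1: reach 2, 3, 4, 7, 8.
Found 2.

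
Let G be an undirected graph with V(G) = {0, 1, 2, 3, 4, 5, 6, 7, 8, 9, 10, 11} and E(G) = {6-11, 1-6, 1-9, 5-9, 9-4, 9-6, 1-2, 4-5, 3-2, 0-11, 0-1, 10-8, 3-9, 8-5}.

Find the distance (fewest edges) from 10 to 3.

Distance 0: 10.
Distance 1: 8.
Distance 2: 5.
Distance 3: 4, 9.
Distance 4: 1, 3, 6 — contains 3.

4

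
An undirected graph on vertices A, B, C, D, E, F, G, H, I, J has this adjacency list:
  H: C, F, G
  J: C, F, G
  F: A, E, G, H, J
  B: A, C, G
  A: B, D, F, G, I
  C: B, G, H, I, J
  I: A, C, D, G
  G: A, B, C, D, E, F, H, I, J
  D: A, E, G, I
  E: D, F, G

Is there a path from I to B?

Yes

Explore from I.
Distance 1: reach A, C, D, G.
Distance 2: reach B, E, F, H, J.
Found B.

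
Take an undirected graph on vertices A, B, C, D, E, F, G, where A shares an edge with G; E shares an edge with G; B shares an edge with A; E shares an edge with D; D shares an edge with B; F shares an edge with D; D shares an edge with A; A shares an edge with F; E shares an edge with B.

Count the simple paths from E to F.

E–B–A–D–F
E–B–A–F
E–B–D–A–F
E–B–D–F
E–D–A–F
E–D–B–A–F
E–D–F
E–G–A–B–D–F
E–G–A–D–F
E–G–A–F

10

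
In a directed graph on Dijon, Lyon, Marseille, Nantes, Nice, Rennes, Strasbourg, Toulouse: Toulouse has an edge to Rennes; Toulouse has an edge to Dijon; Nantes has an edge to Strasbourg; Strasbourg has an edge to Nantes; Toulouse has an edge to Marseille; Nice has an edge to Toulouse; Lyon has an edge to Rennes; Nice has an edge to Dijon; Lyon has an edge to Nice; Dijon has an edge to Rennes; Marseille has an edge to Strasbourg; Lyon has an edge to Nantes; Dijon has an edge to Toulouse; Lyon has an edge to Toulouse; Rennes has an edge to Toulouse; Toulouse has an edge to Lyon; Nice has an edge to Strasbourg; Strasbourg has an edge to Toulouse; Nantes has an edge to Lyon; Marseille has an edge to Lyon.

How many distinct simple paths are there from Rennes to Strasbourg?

Rennes→Toulouse→Lyon→Nantes→Strasbourg
Rennes→Toulouse→Lyon→Nice→Strasbourg
Rennes→Toulouse→Marseille→Lyon→Nantes→Strasbourg
Rennes→Toulouse→Marseille→Lyon→Nice→Strasbourg
Rennes→Toulouse→Marseille→Strasbourg

5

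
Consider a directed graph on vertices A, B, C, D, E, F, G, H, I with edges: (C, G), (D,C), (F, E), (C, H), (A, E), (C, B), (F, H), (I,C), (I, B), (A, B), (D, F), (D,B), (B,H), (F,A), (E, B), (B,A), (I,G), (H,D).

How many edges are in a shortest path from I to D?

3

Distance 0: I.
Distance 1: B, C, G.
Distance 2: A, H.
Distance 3: D, E — contains D.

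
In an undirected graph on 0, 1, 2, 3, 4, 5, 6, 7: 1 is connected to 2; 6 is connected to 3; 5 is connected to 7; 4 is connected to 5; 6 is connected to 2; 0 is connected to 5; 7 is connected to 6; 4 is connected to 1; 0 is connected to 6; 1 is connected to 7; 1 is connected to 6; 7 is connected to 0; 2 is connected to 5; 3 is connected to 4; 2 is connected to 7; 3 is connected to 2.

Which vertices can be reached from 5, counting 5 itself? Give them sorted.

0, 1, 2, 3, 4, 5, 6, 7

Start at 5.
Its neighbours: 0, 2, 4, 7.
Then their neighbours: 1, 3, 6.
Every vertex is now reached.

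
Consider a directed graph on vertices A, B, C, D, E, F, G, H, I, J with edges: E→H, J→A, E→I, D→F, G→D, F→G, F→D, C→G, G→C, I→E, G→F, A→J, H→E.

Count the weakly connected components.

From A: component {A, J}.
From B: component {B}.
From C: component {C, D, F, G}.
From E: component {E, H, I}.
That's 4 components.

4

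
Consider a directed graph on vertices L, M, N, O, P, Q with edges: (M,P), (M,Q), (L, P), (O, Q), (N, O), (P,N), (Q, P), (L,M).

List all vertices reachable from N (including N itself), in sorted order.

Start at N.
Its neighbours: O.
Then their neighbours: Q.
Then next layer: P.
Nothing further is reachable.

N, O, P, Q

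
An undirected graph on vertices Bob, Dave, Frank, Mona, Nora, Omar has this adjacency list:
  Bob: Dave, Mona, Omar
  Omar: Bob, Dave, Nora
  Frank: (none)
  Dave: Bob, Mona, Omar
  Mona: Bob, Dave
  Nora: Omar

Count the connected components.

2

From Bob: component {Bob, Dave, Mona, Nora, Omar}.
From Frank: component {Frank}.
That's 2 components.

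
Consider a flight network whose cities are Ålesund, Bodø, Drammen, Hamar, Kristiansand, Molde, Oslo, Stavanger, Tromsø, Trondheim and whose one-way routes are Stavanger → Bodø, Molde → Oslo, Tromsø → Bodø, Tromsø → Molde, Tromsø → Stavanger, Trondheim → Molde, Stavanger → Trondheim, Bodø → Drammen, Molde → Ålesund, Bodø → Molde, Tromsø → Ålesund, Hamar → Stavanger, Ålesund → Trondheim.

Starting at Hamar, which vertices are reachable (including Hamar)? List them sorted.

Start at Hamar.
Its neighbours: Stavanger.
Then their neighbours: Bodø, Trondheim.
Then next layer: Drammen, Molde.
Then next layer: Ålesund, Oslo.
Nothing further is reachable.

Ålesund, Bodø, Drammen, Hamar, Molde, Oslo, Stavanger, Trondheim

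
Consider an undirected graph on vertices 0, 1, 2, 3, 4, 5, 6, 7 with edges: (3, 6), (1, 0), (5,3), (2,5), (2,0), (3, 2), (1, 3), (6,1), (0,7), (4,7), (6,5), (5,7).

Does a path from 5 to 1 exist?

Explore from 5.
Distance 1: reach 2, 3, 6, 7.
Distance 2: reach 0, 1, 4.
Found 1.

Yes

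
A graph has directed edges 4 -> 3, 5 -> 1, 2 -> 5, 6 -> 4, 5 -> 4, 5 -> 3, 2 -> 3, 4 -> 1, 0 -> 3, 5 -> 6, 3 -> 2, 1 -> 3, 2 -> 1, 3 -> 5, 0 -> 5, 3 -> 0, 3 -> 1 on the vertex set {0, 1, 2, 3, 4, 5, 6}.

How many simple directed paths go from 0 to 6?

0→3→2→5→6
0→3→5→6
0→5→6

3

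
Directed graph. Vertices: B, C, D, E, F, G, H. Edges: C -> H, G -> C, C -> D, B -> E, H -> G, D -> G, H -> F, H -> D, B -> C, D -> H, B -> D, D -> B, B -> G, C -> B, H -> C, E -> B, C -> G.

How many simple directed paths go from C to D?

C→B→D
C→D
C→H→D

3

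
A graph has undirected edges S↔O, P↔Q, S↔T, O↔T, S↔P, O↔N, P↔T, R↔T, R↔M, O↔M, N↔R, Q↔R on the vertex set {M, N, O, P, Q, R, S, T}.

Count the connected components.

From M: component {M, N, O, P, Q, R, S, T}.
That's 1 component.

1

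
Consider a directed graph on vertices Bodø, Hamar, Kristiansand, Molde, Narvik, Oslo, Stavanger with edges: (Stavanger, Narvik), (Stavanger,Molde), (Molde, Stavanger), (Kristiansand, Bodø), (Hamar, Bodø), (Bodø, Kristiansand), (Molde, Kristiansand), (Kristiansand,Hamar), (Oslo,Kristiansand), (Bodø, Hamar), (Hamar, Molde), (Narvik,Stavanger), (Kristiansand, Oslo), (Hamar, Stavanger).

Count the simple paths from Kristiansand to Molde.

4

Kristiansand→Bodø→Hamar→Molde
Kristiansand→Bodø→Hamar→Stavanger→Molde
Kristiansand→Hamar→Molde
Kristiansand→Hamar→Stavanger→Molde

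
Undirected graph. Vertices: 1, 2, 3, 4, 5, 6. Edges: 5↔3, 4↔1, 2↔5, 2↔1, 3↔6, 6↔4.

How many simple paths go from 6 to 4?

6–3–5–2–1–4
6–4

2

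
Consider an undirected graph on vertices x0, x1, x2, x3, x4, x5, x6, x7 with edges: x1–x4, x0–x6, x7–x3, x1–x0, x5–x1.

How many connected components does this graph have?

From x0: component {x0, x1, x4, x5, x6}.
From x2: component {x2}.
From x3: component {x3, x7}.
That's 3 components.

3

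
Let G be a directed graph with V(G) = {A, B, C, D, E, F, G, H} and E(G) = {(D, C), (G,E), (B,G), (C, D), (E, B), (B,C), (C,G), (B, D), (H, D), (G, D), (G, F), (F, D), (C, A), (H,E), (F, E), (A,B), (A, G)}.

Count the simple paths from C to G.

C→A→B→G
C→A→G
C→G

3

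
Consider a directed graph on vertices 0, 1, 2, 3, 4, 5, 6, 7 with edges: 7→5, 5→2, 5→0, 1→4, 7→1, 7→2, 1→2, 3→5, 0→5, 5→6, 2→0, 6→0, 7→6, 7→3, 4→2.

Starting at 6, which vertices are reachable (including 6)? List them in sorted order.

0, 2, 5, 6

Start at 6.
Its neighbours: 0.
Then their neighbours: 5.
Then next layer: 2.
Nothing further is reachable.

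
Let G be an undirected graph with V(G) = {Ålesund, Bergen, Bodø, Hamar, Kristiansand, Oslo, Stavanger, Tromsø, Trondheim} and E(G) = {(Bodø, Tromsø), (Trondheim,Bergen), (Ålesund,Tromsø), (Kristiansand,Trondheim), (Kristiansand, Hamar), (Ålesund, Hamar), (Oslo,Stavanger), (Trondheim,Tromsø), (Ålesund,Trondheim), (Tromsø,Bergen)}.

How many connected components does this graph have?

From Ålesund: component {Ålesund, Bergen, Bodø, Hamar, Kristiansand, Tromsø, Trondheim}.
From Oslo: component {Oslo, Stavanger}.
That's 2 components.

2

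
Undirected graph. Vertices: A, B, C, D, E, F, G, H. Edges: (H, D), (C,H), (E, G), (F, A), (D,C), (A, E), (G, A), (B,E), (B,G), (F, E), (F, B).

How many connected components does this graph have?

2

From A: component {A, B, E, F, G}.
From C: component {C, D, H}.
That's 2 components.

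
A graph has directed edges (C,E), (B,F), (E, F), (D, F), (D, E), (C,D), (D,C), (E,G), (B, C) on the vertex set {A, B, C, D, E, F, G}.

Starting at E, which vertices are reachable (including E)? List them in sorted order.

Start at E.
Its neighbours: F, G.
Nothing further is reachable.

E, F, G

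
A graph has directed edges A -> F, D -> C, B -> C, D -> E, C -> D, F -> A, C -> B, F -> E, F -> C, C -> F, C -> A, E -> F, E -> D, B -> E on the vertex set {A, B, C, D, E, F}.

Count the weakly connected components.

From A: component {A, B, C, D, E, F}.
That's 1 component.

1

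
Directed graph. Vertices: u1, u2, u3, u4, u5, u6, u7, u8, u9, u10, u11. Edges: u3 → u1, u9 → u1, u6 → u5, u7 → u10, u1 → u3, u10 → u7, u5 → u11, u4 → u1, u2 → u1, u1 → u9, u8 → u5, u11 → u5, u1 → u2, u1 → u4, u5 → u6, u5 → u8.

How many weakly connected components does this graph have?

From u1: component {u1, u2, u3, u4, u9}.
From u5: component {u5, u6, u8, u11}.
From u7: component {u7, u10}.
That's 3 components.

3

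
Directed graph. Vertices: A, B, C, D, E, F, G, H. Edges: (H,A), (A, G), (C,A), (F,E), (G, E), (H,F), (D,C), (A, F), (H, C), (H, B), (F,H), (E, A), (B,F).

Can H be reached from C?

Explore from C.
Distance 1: reach A.
Distance 2: reach F, G.
Distance 3: reach E, H.
Found H.

Yes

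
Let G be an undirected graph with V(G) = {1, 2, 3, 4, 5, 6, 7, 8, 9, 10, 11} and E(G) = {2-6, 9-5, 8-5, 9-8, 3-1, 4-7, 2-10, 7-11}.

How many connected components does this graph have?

From 1: component {1, 3}.
From 2: component {2, 6, 10}.
From 4: component {4, 7, 11}.
From 5: component {5, 8, 9}.
That's 4 components.

4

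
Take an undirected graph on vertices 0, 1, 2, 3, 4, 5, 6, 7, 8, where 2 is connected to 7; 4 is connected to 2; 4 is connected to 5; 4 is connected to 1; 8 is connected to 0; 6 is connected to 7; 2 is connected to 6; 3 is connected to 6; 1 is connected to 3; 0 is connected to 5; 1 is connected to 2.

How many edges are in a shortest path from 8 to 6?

Distance 0: 8.
Distance 1: 0.
Distance 2: 5.
Distance 3: 4.
Distance 4: 1, 2.
Distance 5: 3, 6, 7 — contains 6.

5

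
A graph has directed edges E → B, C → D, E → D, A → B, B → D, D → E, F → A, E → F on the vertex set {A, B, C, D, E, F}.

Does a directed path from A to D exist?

Yes

Explore from A.
Distance 1: reach B.
Distance 2: reach D.
Found D.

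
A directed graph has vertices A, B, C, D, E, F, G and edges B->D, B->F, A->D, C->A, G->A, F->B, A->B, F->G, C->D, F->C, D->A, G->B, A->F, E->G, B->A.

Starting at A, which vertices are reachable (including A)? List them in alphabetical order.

Start at A.
Its neighbours: B, D, F.
Then their neighbours: C, G.
Nothing further is reachable.

A, B, C, D, F, G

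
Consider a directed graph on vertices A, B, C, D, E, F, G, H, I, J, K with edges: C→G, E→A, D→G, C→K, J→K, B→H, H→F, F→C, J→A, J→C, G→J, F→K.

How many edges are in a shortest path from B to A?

6

Distance 0: B.
Distance 1: H.
Distance 2: F.
Distance 3: C, K.
Distance 4: G.
Distance 5: J.
Distance 6: A — contains A.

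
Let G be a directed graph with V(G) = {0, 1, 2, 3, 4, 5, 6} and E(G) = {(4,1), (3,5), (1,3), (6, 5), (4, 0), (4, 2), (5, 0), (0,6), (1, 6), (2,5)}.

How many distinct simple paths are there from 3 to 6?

3→5→0→6

1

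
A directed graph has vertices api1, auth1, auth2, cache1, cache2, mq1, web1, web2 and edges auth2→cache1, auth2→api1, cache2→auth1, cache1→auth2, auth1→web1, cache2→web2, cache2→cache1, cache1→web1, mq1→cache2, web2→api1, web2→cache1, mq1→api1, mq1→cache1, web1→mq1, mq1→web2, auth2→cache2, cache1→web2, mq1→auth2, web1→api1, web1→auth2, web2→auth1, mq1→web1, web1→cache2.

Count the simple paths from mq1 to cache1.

mq1→auth2→cache1
mq1→auth2→cache2→cache1
mq1→auth2→cache2→web2→cache1
mq1→cache1
mq1→cache2→auth1→web1→auth2→cache1
mq1→cache2→cache1
mq1→cache2→web2→auth1→web1→auth2→cache1
mq1→cache2→web2→cache1
... and 9 more.

17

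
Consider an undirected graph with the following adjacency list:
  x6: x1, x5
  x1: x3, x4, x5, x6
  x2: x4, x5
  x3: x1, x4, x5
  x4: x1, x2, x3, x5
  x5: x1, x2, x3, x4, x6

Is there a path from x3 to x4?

Yes

Explore from x3.
Distance 1: reach x1, x4, x5.
Found x4.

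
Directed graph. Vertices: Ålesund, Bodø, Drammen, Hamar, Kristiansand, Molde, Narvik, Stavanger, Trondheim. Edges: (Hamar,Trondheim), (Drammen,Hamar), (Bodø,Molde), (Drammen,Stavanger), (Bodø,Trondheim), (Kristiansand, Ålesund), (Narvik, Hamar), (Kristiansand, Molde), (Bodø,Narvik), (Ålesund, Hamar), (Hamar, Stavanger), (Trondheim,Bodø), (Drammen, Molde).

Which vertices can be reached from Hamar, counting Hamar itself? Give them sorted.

Bodø, Hamar, Molde, Narvik, Stavanger, Trondheim

Start at Hamar.
Its neighbours: Stavanger, Trondheim.
Then their neighbours: Bodø.
Then next layer: Molde, Narvik.
Nothing further is reachable.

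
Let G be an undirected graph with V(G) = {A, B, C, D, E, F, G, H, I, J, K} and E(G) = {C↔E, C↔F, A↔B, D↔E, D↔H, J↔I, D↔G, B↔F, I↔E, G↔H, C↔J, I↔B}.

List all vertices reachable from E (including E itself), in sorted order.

Start at E.
Its neighbours: C, D, I.
Then their neighbours: B, F, G, H, J.
Then next layer: A.
Nothing further is reachable.

A, B, C, D, E, F, G, H, I, J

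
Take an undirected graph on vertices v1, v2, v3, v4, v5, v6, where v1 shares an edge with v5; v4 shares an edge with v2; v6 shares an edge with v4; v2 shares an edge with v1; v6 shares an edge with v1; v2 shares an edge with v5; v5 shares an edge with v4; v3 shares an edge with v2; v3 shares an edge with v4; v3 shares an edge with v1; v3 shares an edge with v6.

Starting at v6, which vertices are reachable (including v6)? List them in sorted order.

v1, v2, v3, v4, v5, v6

Start at v6.
Its neighbours: v1, v3, v4.
Then their neighbours: v2, v5.
Every vertex is now reached.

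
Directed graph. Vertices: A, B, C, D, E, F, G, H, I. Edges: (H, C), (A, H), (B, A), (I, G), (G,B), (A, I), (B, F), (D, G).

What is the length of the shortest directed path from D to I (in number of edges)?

4

Distance 0: D.
Distance 1: G.
Distance 2: B.
Distance 3: A, F.
Distance 4: H, I — contains I.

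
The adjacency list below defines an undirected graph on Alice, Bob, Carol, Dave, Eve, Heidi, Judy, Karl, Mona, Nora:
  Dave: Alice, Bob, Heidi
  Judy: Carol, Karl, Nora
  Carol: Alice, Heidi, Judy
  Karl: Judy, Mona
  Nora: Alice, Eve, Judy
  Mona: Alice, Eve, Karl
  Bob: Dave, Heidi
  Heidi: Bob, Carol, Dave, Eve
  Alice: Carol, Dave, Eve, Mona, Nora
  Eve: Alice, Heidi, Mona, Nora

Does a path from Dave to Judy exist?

Yes

Explore from Dave.
Distance 1: reach Alice, Bob, Heidi.
Distance 2: reach Carol, Eve, Mona, Nora.
Distance 3: reach Judy, Karl.
Found Judy.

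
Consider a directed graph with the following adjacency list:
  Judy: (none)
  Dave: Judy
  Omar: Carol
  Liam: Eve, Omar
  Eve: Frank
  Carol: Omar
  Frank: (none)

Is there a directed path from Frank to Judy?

Frank has no outgoing edges, so nothing is reachable from it.

No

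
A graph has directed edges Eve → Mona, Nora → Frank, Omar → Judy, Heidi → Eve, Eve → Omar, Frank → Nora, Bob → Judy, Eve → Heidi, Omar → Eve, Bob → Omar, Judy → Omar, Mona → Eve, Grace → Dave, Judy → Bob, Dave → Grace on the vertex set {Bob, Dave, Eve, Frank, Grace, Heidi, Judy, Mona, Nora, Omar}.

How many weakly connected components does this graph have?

From Bob: component {Bob, Eve, Heidi, Judy, Mona, Omar}.
From Dave: component {Dave, Grace}.
From Frank: component {Frank, Nora}.
That's 3 components.

3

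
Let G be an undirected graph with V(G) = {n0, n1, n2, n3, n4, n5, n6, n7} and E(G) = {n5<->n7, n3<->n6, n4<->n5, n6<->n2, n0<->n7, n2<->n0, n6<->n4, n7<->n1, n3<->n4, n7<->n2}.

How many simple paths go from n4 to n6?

n4–n3–n6
n4–n5–n7–n0–n2–n6
n4–n5–n7–n2–n6
n4–n6

4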